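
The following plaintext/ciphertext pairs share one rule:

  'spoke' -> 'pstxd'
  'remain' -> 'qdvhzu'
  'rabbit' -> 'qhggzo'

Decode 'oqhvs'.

s(18)→p(15) and p(15)→s(18) fit y≡25x+7 (mod 26); the inverse of 25 mod 26 is 25. Treating letters as 0–25, the rule is x ↦ 25x + 7 (mod 26).
Undoing it on oqhvs: o(14)→25·(14−7)≡19=t; q(16)→25·(16−7)≡17=r; h(7)→25·(7−7)≡0=a; v(21)→25·(21−7)≡12=m; s(18)→25·(18−7)≡15=p (all mod 26).

tramp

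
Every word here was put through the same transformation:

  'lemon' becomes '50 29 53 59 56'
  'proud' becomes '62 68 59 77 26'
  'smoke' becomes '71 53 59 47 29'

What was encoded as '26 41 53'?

Each letter becomes 3×(its alphabet position, a=1..z=26) + 14.
Decoding 26 41 53: 26→(26−14)÷3=4=d, 41→(41−14)÷3=9=i, 53→(53−14)÷3=13=m.

dim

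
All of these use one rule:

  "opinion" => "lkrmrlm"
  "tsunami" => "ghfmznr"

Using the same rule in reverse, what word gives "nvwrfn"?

medium

Each pair mirrors across the alphabet (o↔l, p↔k, i↔r): positions sum to 25. This is the alphabet-reversal cipher (Atbash): a becomes z, b becomes y, etc.
Undoing it on nvwrfn: n↔m, v↔e, w↔d, r↔i, f↔u, n↔m.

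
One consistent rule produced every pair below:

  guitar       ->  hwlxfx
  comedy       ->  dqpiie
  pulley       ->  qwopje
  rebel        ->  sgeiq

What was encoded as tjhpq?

In guitar: g→h is +1, u→w is +2, i→l is +3, t→x is +4 — the shift increases by 1 each position. Each letter shifts forward by (position + 1), i.e. 1, 2, 3, … — the shift grows by one for each successive letter.
Decoding tjhpq: t−1=s, j−2=h, h−3=e, p−4=l, q−5=l.

shell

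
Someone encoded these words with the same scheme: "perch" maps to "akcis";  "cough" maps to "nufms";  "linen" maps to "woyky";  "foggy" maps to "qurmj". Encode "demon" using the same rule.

okxuy

Shifts by position in perch: pos 0: p→a (+11), pos 1: e→k (+6), pos 2: r→c (+11), pos 3: c→i (+6) — repeating every 2. It's a Vigenère-style cipher with numeric key [11,6]: position i shifts by key[i mod 2].
For demon: d+11=o, e+6=k, m+11=x, o+6=u, n+11=y.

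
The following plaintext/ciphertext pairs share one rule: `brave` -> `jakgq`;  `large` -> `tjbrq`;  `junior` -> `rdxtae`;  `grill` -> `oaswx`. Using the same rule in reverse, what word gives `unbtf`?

merit

In brave: b→j is +8, r→a is +9, a→k is +10, v→g is +11 — the shift increases by 1 each position. Letter i (0-indexed) is shifted by i+8, so successive shifts are 8, 9, 10, ….
Undoing it on unbtf: u−8=m, n−9=e, b−10=r, t−11=i, f−12=t.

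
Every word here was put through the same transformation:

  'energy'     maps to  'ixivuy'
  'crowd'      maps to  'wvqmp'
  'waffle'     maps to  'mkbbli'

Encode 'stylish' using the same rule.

ohylgon

This is an affine cipher: with a=0,…,z=25, each position x becomes (19x+10) mod 26.
For stylish: s(18)→19·18+10≡14=o; t(19)→19·19+10≡7=h; y(24)→19·24+10≡24=y; l(11)→19·11+10≡11=l; i(8)→19·8+10≡6=g; s(18)→19·18+10≡14=o; h(7)→19·7+10≡13=n (all mod 26).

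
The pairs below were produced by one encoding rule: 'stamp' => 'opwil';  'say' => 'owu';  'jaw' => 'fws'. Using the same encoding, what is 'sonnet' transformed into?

Every letter moves 22 places later in the alphabet, wrapping around z→a.
For sonnet: s+22=o, o+22=k, n+22=j, n+22=j, e+22=a, t+22=p.

okjjap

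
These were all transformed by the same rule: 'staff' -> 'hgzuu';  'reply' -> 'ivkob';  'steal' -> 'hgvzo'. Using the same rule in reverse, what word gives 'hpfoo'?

skull

Each pair mirrors across the alphabet (s↔h, t↔g, a↔z): positions sum to 25. This is the alphabet-reversal cipher (Atbash): a becomes z, b becomes y, etc.
Reversing it on hpfoo: h↔s, p↔k, f↔u, o↔l, o↔l.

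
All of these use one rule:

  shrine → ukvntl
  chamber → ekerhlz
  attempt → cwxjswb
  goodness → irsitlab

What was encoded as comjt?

Each letter shifts forward by (position + 2), i.e. 2, 3, 4, … — the shift grows by one for each successive letter.
Reversing it on comjt: c−2=a, o−3=l, m−4=i, j−5=e, t−6=n.

alien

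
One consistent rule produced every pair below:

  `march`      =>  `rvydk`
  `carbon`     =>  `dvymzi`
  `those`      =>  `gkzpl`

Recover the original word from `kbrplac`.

himself

m(12)→r(17) and a(0)→v(21) fit y≡17x+21 (mod 26); the inverse of 17 mod 26 is 23. Each letter's alphabet position (a=0..z=25) is mapped through 17·x+21 mod 26 — an affine cipher.
Undoing it on kbrplac: k(10)→23·(10−21)≡7=h; b(1)→23·(1−21)≡8=i; r(17)→23·(17−21)≡12=m; p(15)→23·(15−21)≡18=s; l(11)→23·(11−21)≡4=e; a(0)→23·(0−21)≡11=l; c(2)→23·(2−21)≡5=f (all mod 26).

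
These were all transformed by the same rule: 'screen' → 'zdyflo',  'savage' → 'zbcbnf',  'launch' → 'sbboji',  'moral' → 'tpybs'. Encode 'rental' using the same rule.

Shifts by position in screen: pos 0: s→z (+7), pos 1: c→d (+1), pos 2: r→y (+7), pos 3: e→f (+1) — repeating every 2. The shifts repeat in a cycle of length 2: positions 0,1,… shift by +7, +1, then the pattern repeats.
For rental: r+7=y, e+1=f, n+7=u, t+1=u, a+7=h, l+1=m.

yfuuhm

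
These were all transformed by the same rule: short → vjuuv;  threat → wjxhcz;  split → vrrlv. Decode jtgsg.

Shifts by position in short: pos 0: s→v (+3), pos 1: h→j (+2), pos 2: o→u (+6), pos 3: r→u (+3), pos 4: t→v (+2) — repeating every 3. It's a Vigenère-style cipher with numeric key [3,2,6]: position i shifts by key[i mod 3].
Reversing it on jtgsg: j−3=g, t−2=r, g−6=a, s−3=p, g−2=e.

grape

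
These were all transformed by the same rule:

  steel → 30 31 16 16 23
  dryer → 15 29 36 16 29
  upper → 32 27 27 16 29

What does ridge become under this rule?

29 20 15 18 16

s is letter #19 and maps to 30: an offset of 11. Letters become their 1-based position plus 11 (so a→12, b→13, …).
On ridge: r=18→29, i=9→20, d=4→15, g=7→18, e=5→16.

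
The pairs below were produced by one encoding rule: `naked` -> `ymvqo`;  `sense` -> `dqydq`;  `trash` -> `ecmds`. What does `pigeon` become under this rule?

The shift depends on letter class: consonant n→y is +11, but vowel a→m is +12. The rule splits by letter class: vowels +12, consonants +11.
On pigeon: p(cons)+11=a, i(vowel)+12=u, g(cons)+11=r, e(vowel)+12=q, o(vowel)+12=a, n(cons)+11=y.

aurqay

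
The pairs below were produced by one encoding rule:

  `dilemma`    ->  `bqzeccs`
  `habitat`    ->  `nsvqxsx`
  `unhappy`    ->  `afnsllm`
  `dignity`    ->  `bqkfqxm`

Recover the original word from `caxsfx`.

d(3)→b(1) and i(8)→q(16) fit y≡3x+18 (mod 26); the inverse of 3 mod 26 is 9. This is an affine cipher: with a=0,…,z=25, each position x becomes (3x+18) mod 26.
Reversing it on caxsfx: c(2)→9·(2−18)≡12=m; a(0)→9·(0−18)≡20=u; x(23)→9·(23−18)≡19=t; s(18)→9·(18−18)≡0=a; f(5)→9·(5−18)≡13=n; x(23)→9·(23−18)≡19=t (all mod 26).

mutant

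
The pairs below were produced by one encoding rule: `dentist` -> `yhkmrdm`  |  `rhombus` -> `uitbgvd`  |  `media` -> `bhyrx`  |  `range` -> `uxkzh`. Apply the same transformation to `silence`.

d(3)→y(24) and e(4)→h(7) fit y≡9x+23 (mod 26); the inverse of 9 mod 26 is 3. Each letter's alphabet position (a=0..z=25) is mapped through 9·x+23 mod 26 — an affine cipher.
On silence: s(18)→9·18+23≡3=d; i(8)→9·8+23≡17=r; l(11)→9·11+23≡18=s; e(4)→9·4+23≡7=h; n(13)→9·13+23≡10=k; c(2)→9·2+23≡15=p; e(4)→9·4+23≡7=h (all mod 26).

drshkph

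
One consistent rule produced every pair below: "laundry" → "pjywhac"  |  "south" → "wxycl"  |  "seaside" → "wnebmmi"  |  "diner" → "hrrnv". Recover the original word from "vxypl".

rough

A repeating key of period 2 is used — shifts +4, +9 over and over.
Decoding vxypl: v−4=r, x−9=o, y−4=u, p−9=g, l−4=h.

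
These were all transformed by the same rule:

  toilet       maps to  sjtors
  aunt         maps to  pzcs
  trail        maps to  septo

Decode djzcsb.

county

t(19)→s(18) and o(14)→j(9) fit y≡7x+15 (mod 26); the inverse of 7 mod 26 is 15. Each letter's alphabet position (a=0..z=25) is mapped through 7·x+15 mod 26 — an affine cipher.
Reversing it on djzcsb: d(3)→15·(3−15)≡2=c; j(9)→15·(9−15)≡14=o; z(25)→15·(25−15)≡20=u; c(2)→15·(2−15)≡13=n; s(18)→15·(18−15)≡19=t; b(1)→15·(1−15)≡24=y (all mod 26).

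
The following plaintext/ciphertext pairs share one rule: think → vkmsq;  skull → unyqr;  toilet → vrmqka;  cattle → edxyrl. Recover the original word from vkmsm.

In think: t→v is +2, h→k is +3, i→m is +4, n→s is +5 — the shift increases by 1 each position. Letter i (0-indexed) is shifted by i+2, so successive shifts are 2, 3, 4, ….
Undoing it on vkmsm: v−2=t, k−3=h, m−4=i, s−5=n, m−6=g.

thing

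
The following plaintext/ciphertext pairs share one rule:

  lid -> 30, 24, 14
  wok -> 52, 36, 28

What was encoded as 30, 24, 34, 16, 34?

linen

l(#12)→30 and i(#9)→24: differences scale by 2, so n = 2·pos + 6. The formula is n = 2×(alphabet index, a=1) + 6.
Undoing it on 30, 24, 34, 16, 34: 30→(30−6)÷2=12=l, 24→(24−6)÷2=9=i, 34→(34−6)÷2=14=n, 16→(16−6)÷2=5=e, 34→(34−6)÷2=14=n.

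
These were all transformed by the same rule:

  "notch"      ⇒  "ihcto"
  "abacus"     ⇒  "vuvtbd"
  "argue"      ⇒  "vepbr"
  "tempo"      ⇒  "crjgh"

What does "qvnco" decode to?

faith

Each letter's alphabet position (a=0..z=25) is mapped through 25·x+21 mod 26 — an affine cipher.
Reversing it on qvnco: q(16)→25·(16−21)≡5=f; v(21)→25·(21−21)≡0=a; n(13)→25·(13−21)≡8=i; c(2)→25·(2−21)≡19=t; o(14)→25·(14−21)≡7=h (all mod 26).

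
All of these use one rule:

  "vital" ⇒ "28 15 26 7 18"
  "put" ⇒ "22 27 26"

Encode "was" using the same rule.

29 7 25

v is letter #22 and maps to 28: an offset of 6. Letters become their 1-based position plus 6 (so a→7, b→8, …).
For was: w=23→29, a=1→7, s=19→25.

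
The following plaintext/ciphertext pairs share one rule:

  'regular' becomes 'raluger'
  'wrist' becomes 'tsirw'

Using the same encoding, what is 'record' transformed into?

drocer

The output letters match the input read backwards: regular reversed is raluger. The word is simply reversed.
For record: reverse → drocer.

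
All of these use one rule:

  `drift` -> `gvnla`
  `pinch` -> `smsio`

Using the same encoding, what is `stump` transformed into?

In drift: d→g is +3, r→v is +4, i→n is +5, f→l is +6 — the shift increases by 1 each position. Each letter shifts forward by (position + 3), i.e. 3, 4, 5, … — the shift grows by one for each successive letter.
For stump: s+3=v, t+4=x, u+5=z, m+6=s, p+7=w.

vxzsw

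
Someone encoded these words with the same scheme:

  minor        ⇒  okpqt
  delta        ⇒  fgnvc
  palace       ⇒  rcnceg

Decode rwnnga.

Compare letters: m→o is +2, i→k is +2, n→p is +2 — a constant shift. Every letter moves 2 places later in the alphabet, wrapping around z→a.
Decoding rwnnga: r−2=p, w−2=u, n−2=l, n−2=l, g−2=e, a−2=y.

pulley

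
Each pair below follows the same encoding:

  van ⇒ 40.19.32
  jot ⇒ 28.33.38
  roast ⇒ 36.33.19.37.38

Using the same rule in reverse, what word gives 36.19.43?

ray

v is letter #22 and maps to 40: an offset of 18. Letters become their 1-based position plus 18 (so a→19, b→20, …).
Decoding 36.19.43: 36→(36−18)÷1=18=r, 19→(19−18)÷1=1=a, 43→(43−18)÷1=25=y.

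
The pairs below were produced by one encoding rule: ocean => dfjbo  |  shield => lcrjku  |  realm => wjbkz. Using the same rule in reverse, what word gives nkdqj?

globe

o(14)→d(3) and c(2)→f(5) fit y≡15x+1 (mod 26); the inverse of 15 mod 26 is 7. This is an affine cipher: with a=0,…,z=25, each position x becomes (15x+1) mod 26.
Undoing it on nkdqj: n(13)→7·(13−1)≡6=g; k(10)→7·(10−1)≡11=l; d(3)→7·(3−1)≡14=o; q(16)→7·(16−1)≡1=b; j(9)→7·(9−1)≡4=e (all mod 26).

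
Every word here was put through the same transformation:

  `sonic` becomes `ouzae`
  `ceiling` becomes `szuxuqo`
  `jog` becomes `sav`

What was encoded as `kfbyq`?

empty

The output letters match the input read backwards, each shifted +12: sonic reversed is cinos. Two steps: reverse the string, then apply a Caesar shift of +12.
Undoing it on kfbyq: shift back: k−12=y, f−12=t, b−12=p, y−12=m, q−12=e → ytpme; then reverse → empty.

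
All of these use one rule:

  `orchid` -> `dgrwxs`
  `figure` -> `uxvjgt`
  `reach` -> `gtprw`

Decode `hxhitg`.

sister

Compare letters: o→d is +15, r→g is +15, c→r is +15 — a constant shift. Each letter is shifted forward by 15 in the alphabet (a Caesar shift of +15).
Undoing it on hxhitg: h−15=s, x−15=i, h−15=s, i−15=t, t−15=e, g−15=r.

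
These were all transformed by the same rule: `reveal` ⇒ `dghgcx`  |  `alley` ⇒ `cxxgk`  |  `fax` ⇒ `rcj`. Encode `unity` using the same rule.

wzkfk

The shift depends on letter class: consonant r→d is +12, but vowel e→g is +2. Two shifts are in play — +2 for a/e/i/o/u, +12 for every other letter.
Applying it to unity: u(vowel)+2=w, n(cons)+12=z, i(vowel)+2=k, t(cons)+12=f, y(cons)+12=k.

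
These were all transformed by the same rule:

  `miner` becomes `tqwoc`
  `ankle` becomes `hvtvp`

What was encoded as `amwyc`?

tenor

In miner: m→t is +7, i→q is +8, n→w is +9, e→o is +10 — the shift increases by 1 each position. The shift increases by 1 at each position, starting from +7: 7, 8, 9, ….
Reversing it on amwyc: a−7=t, m−8=e, w−9=n, y−10=o, c−11=r.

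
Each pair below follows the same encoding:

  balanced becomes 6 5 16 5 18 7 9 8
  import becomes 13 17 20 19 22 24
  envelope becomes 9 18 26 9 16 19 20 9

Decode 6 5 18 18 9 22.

b is letter #2 and maps to 6: an offset of 4. The number is (letter's place in the alphabet, a=1) + 4.
Undoing it on 6 5 18 18 9 22: 6→(6−4)÷1=2=b, 5→(5−4)÷1=1=a, 18→(18−4)÷1=14=n, 18→(18−4)÷1=14=n, 9→(9−4)÷1=5=e, 22→(22−4)÷1=18=r.

banner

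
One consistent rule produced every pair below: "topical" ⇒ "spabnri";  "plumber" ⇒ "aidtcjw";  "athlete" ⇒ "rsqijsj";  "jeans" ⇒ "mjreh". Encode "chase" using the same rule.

nqrhj

Treating letters as 0–25, the rule is x ↦ 11x + 17 (mod 26).
On chase: c(2)→11·2+17≡13=n; h(7)→11·7+17≡16=q; a(0)→11·0+17≡17=r; s(18)→11·18+17≡7=h; e(4)→11·4+17≡9=j (all mod 26).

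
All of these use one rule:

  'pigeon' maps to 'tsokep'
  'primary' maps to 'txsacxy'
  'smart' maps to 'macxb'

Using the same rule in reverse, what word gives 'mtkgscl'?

special

p(15)→t(19) and i(8)→s(18) fit y≡15x+2 (mod 26); the inverse of 15 mod 26 is 7. Treating letters as 0–25, the rule is x ↦ 15x + 2 (mod 26).
Decoding mtkgscl: m(12)→7·(12−2)≡18=s; t(19)→7·(19−2)≡15=p; k(10)→7·(10−2)≡4=e; g(6)→7·(6−2)≡2=c; s(18)→7·(18−2)≡8=i; c(2)→7·(2−2)≡0=a; l(11)→7·(11−2)≡11=l (all mod 26).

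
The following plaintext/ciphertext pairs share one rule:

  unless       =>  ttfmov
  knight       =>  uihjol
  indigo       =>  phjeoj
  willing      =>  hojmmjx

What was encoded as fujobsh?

granite

The output letters match the input read backwards, each shifted +1: unless reversed is sselnu. Read the word backwards and shift each letter +1.
Reversing it on fujobsh: shift back: f−1=e, u−1=t, j−1=i, o−1=n, b−1=a, s−1=r, h−1=g → etinarg; then reverse → granite.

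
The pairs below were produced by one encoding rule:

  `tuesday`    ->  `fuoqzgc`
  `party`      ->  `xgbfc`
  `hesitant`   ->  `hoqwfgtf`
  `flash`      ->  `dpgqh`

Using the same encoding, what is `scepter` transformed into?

qkoxfob

t(19)→f(5) and u(20)→u(20) fit y≡15x+6 (mod 26); the inverse of 15 mod 26 is 7. This is an affine cipher: with a=0,…,z=25, each position x becomes (15x+6) mod 26.
For scepter: s(18)→15·18+6≡16=q; c(2)→15·2+6≡10=k; e(4)→15·4+6≡14=o; p(15)→15·15+6≡23=x; t(19)→15·19+6≡5=f; e(4)→15·4+6≡14=o; r(17)→15·17+6≡1=b (all mod 26).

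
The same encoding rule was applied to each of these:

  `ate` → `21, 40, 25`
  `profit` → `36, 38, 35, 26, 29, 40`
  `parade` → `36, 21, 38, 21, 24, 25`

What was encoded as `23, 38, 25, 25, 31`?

Each letter is replaced by its alphabet position (a=1..z=26) + 20.
Decoding 23, 38, 25, 25, 31: 23→(23−20)÷1=3=c, 38→(38−20)÷1=18=r, 25→(25−20)÷1=5=e, 25→(25−20)÷1=5=e, 31→(31−20)÷1=11=k.

creek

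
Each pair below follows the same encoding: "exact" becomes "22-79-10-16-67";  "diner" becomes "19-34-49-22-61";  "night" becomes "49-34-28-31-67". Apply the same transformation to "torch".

67-52-61-16-31

e(#5)→22 and x(#24)→79: differences scale by 3, so n = 3·pos + 7. With a=1..z=26, the number is 3·pos + 7.
For torch: t=20→67, o=15→52, r=18→61, c=3→16, h=8→31.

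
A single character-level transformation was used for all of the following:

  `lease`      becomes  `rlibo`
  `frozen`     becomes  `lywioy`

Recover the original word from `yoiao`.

share

Letter i (0-indexed) is shifted by i+6, so successive shifts are 6, 7, 8, ….
Reversing it on yoiao: y−6=s, o−7=h, i−8=a, a−9=r, o−10=e.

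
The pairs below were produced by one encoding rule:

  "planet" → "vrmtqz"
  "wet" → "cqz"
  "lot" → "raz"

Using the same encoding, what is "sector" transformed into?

The shift depends on letter class: consonant p→v is +6, but vowel a→m is +12. Two shifts are in play — +12 for a/e/i/o/u, +6 for every other letter.
For sector: s(cons)+6=y, e(vowel)+12=q, c(cons)+6=i, t(cons)+6=z, o(vowel)+12=a, r(cons)+6=x.

yqizax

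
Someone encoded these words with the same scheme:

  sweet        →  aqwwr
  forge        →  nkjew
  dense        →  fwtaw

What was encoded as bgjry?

s(18)→a(0) and w(22)→q(16) fit y≡17x+6 (mod 26); the inverse of 17 mod 26 is 23. Treating letters as 0–25, the rule is x ↦ 17x + 6 (mod 26).
Decoding bgjry: b(1)→23·(1−6)≡15=p; g(6)→23·(6−6)≡0=a; j(9)→23·(9−6)≡17=r; r(17)→23·(17−6)≡19=t; y(24)→23·(24−6)≡24=y (all mod 26).

party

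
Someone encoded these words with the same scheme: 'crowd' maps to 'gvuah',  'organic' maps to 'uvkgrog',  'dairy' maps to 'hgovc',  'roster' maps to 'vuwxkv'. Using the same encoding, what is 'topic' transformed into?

The rule splits by letter class: vowels +6, consonants +4.
Applying it to topic: t(cons)+4=x, o(vowel)+6=u, p(cons)+4=t, i(vowel)+6=o, c(cons)+4=g.

xutog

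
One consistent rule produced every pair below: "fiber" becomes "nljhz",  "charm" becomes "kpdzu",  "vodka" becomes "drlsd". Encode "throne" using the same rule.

The shift depends on letter class: consonant f→n is +8, but vowel i→l is +3. The rule splits by letter class: vowels +3, consonants +8.
Applying it to throne: t(cons)+8=b, h(cons)+8=p, r(cons)+8=z, o(vowel)+3=r, n(cons)+8=v, e(vowel)+3=h.

bpzrvh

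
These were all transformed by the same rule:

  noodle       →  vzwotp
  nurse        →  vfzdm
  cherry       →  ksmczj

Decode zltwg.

rally

Shifts by position in noodle: pos 0: n→v (+8), pos 1: o→z (+11), pos 2: o→w (+8), pos 3: d→o (+11) — repeating every 2. The shifts repeat in a cycle of length 2: positions 0,1,… shift by +8, +11, then the pattern repeats.
Undoing it on zltwg: z−8=r, l−11=a, t−8=l, w−11=l, g−8=y.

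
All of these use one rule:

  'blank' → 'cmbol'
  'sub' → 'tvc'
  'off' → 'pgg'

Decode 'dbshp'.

Compare letters: b→c is +1, l→m is +1, a→b is +1 — a constant shift. It's a constant shift of +1 (ROT1).
Reversing it on dbshp: d−1=c, b−1=a, s−1=r, h−1=g, p−1=o.

cargo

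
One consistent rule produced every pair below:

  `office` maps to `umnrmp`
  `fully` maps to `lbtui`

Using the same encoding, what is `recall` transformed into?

xlkjvw

Letter i (0-indexed) is shifted by i+6, so successive shifts are 6, 7, 8, ….
For recall: r+6=x, e+7=l, c+8=k, a+9=j, l+10=v, l+11=w.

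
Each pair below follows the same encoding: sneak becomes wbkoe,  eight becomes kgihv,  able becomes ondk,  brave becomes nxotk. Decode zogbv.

paint

s(18)→w(22) and n(13)→b(1) fit y≡25x+14 (mod 26); the inverse of 25 mod 26 is 25. Treating letters as 0–25, the rule is x ↦ 25x + 14 (mod 26).
Decoding zogbv: z(25)→25·(25−14)≡15=p; o(14)→25·(14−14)≡0=a; g(6)→25·(6−14)≡8=i; b(1)→25·(1−14)≡13=n; v(21)→25·(21−14)≡19=t (all mod 26).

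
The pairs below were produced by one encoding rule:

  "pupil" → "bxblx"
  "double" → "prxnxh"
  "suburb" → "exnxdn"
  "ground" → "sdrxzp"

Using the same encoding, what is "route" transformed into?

The shift depends on letter class: consonant p→b is +12, but vowel u→x is +3. The rule splits by letter class: vowels +3, consonants +12.
On route: r(cons)+12=d, o(vowel)+3=r, u(vowel)+3=x, t(cons)+12=f, e(vowel)+3=h.

drxfh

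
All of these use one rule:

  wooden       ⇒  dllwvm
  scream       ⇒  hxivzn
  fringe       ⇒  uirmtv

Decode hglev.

Each pair mirrors across the alphabet (w↔d, o↔l, o↔l): positions sum to 25. Each letter is replaced by its mirror in the alphabet: a↔z, b↔y, c↔x, and so on (the Atbash cipher).
Decoding hglev: h↔s, g↔t, l↔o, e↔v, v↔e.

stove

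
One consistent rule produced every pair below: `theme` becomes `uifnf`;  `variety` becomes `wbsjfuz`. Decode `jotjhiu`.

insight

Compare letters: t→u is +1, h→i is +1, e→f is +1 — a constant shift. It's a constant shift of +1 (ROT1).
Decoding jotjhiu: j−1=i, o−1=n, t−1=s, j−1=i, h−1=g, i−1=h, u−1=t.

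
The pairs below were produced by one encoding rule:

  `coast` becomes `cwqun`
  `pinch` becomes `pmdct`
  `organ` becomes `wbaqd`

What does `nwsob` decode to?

tower

c(2)→c(2) and o(14)→w(22) fit y≡19x+16 (mod 26); the inverse of 19 mod 26 is 11. Treating letters as 0–25, the rule is x ↦ 19x + 16 (mod 26).
Reversing it on nwsob: n(13)→11·(13−16)≡19=t; w(22)→11·(22−16)≡14=o; s(18)→11·(18−16)≡22=w; o(14)→11·(14−16)≡4=e; b(1)→11·(1−16)≡17=r (all mod 26).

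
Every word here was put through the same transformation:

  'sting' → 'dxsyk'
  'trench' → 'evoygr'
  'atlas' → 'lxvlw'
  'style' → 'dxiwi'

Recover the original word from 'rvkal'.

graph

Shifts by position in sting: pos 0: s→d (+11), pos 1: t→x (+4), pos 2: i→s (+10), pos 3: n→y (+11), pos 4: g→k (+4) — repeating every 3. The shifts repeat in a cycle of length 3: positions 0,1,… shift by +11, +4, +10, then the pattern repeats.
Reversing it on rvkal: r−11=g, v−4=r, k−10=a, a−11=p, l−4=h.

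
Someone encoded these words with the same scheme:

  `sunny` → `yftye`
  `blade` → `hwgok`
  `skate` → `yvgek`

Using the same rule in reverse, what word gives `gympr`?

Shifts by position in sunny: pos 0: s→y (+6), pos 1: u→f (+11), pos 2: n→t (+6), pos 3: n→y (+11) — repeating every 2. It's a Vigenère-style cipher with numeric key [6,11]: position i shifts by key[i mod 2].
Reversing it on gympr: g−6=a, y−11=n, m−6=g, p−11=e, r−6=l.

angel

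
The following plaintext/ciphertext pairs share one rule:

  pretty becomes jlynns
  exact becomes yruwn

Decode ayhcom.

Compare letters: p→j is +20, r→l is +20, e→y is +20 — a constant shift. Each letter is shifted forward by 20 in the alphabet (a Caesar shift of +20).
Undoing it on ayhcom: a−20=g, y−20=e, h−20=n, c−20=i, o−20=u, m−20=s.

genius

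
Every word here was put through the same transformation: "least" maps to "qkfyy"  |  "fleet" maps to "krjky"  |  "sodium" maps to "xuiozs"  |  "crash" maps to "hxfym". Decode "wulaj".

rogue

Shifts by position in least: pos 0: l→q (+5), pos 1: e→k (+6), pos 2: a→f (+5), pos 3: s→y (+6) — repeating every 2. It's a Vigenère-style cipher with numeric key [5,6]: position i shifts by key[i mod 2].
Undoing it on wulaj: w−5=r, u−6=o, l−5=g, a−6=u, j−5=e.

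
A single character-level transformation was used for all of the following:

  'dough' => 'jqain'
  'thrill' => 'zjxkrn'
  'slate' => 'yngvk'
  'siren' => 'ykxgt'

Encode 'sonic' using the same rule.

Shifts by position in dough: pos 0: d→j (+6), pos 1: o→q (+2), pos 2: u→a (+6), pos 3: g→i (+2) — repeating every 2. It's a Vigenère-style cipher with numeric key [6,2]: position i shifts by key[i mod 2].
On sonic: s+6=y, o+2=q, n+6=t, i+2=k, c+6=i.

yqtki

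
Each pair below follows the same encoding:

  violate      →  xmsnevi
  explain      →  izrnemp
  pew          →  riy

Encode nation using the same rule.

The shift depends on letter class: consonant v→x is +2, but vowel i→m is +4. Vowels shift forward by 4 and consonants shift forward by 2.
On nation: n(cons)+2=p, a(vowel)+4=e, t(cons)+2=v, i(vowel)+4=m, o(vowel)+4=s, n(cons)+2=p.

pevmsp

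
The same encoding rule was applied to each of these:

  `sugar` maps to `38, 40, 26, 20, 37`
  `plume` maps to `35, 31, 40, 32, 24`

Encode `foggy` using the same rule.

s is letter #19 and maps to 38: an offset of 19. The number is (letter's place in the alphabet, a=1) + 19.
For foggy: f=6→25, o=15→34, g=7→26, g=7→26, y=25→44.

25, 34, 26, 26, 44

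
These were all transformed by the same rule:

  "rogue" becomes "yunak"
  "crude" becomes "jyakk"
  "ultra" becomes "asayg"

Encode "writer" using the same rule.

The shift depends on letter class: consonant r→y is +7, but vowel o→u is +6. The rule splits by letter class: vowels +6, consonants +7.
Applying it to writer: w(cons)+7=d, r(cons)+7=y, i(vowel)+6=o, t(cons)+7=a, e(vowel)+6=k, r(cons)+7=y.

dyoaky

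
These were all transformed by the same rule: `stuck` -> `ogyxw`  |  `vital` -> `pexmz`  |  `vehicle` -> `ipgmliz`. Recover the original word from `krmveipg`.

The output letters match the input read backwards, each shifted +4: stuck reversed is kcuts. Read the word backwards and shift each letter +4.
Decoding krmveipg: shift back: k−4=g, r−4=n, m−4=i, v−4=r, e−4=a, i−4=e, p−4=l, g−4=c → gniraelc; then reverse → clearing.

clearing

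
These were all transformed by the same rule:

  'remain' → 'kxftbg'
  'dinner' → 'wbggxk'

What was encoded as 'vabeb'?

This is a Caesar cipher with shift 19.
Undoing it on vabeb: v−19=c, a−19=h, b−19=i, e−19=l, b−19=i.

chili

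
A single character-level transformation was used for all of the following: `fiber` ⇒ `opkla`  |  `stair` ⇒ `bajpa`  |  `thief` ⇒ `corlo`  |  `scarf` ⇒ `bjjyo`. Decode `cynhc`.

The shifts repeat in a cycle of length 2: positions 0,1,… shift by +9, +7, then the pattern repeats.
Undoing it on cynhc: c−9=t, y−7=r, n−9=e, h−7=a, c−9=t.

treat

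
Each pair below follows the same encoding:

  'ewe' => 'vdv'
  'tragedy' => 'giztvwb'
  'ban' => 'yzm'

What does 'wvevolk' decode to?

develop

Letters are reflected about the middle of the alphabet (position → 25−position): Atbash.
Reversing it on wvevolk: w↔d, v↔e, e↔v, v↔e, o↔l, l↔o, k↔p.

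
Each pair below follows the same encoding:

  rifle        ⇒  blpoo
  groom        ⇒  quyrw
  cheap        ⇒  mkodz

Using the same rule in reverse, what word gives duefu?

Shifts by position in rifle: pos 0: r→b (+10), pos 1: i→l (+3), pos 2: f→p (+10), pos 3: l→o (+3) — repeating every 2. It's a Vigenère-style cipher with numeric key [10,3]: position i shifts by key[i mod 2].
Reversing it on duefu: d−10=t, u−3=r, e−10=u, f−3=c, u−10=k.

truck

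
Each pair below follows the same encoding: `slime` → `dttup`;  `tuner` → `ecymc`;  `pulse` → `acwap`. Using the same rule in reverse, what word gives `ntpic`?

clear

A repeating key of period 2 is used — shifts +11, +8 over and over.
Decoding ntpic: n−11=c, t−8=l, p−11=e, i−8=a, c−11=r.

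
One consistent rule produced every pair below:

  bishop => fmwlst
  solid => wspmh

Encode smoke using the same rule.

wqsoi

Compare letters: b→f is +4, i→m is +4, s→w is +4 — a constant shift. Each letter is shifted forward by 4 in the alphabet (a Caesar shift of +4).
On smoke: s+4=w, m+4=q, o+4=s, k+4=o, e+4=i.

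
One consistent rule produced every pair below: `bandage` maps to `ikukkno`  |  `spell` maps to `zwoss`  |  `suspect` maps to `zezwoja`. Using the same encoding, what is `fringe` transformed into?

mysuno

Two shifts are in play — +10 for a/e/i/o/u, +7 for every other letter.
On fringe: f(cons)+7=m, r(cons)+7=y, i(vowel)+10=s, n(cons)+7=u, g(cons)+7=n, e(vowel)+10=o.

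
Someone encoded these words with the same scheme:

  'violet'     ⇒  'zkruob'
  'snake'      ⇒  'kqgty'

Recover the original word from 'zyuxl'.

frost

The output letters match the input read backwards, each shifted +6: violet reversed is teloiv. Read the word backwards and shift each letter +6.
Undoing it on zyuxl: shift back: z−6=t, y−6=s, u−6=o, x−6=r, l−6=f → tsorf; then reverse → frost.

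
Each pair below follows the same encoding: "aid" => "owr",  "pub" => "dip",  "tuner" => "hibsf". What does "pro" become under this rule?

dfc

Compare letters: a→o is +14, i→w is +14, d→r is +14 — a constant shift. This is a Caesar cipher with shift 14.
On pro: p+14=d, r+14=f, o+14=c.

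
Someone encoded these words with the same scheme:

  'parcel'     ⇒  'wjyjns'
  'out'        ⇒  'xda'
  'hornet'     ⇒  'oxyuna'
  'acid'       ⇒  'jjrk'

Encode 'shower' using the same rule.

zoxdny

The shift depends on letter class: consonant p→w is +7, but vowel a→j is +9. Vowels shift forward by 9 and consonants shift forward by 7.
For shower: s(cons)+7=z, h(cons)+7=o, o(vowel)+9=x, w(cons)+7=d, e(vowel)+9=n, r(cons)+7=y.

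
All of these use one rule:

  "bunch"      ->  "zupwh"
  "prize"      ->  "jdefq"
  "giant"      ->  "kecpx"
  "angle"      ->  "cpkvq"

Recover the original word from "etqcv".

ideal

b(1)→z(25) and u(20)→u(20) fit y≡23x+2 (mod 26); the inverse of 23 mod 26 is 17. Each letter's alphabet position (a=0..z=25) is mapped through 23·x+2 mod 26 — an affine cipher.
Reversing it on etqcv: e(4)→17·(4−2)≡8=i; t(19)→17·(19−2)≡3=d; q(16)→17·(16−2)≡4=e; c(2)→17·(2−2)≡0=a; v(21)→17·(21−2)≡11=l (all mod 26).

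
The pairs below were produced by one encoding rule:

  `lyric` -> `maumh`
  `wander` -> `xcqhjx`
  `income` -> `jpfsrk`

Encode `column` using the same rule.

dqoyrt

In lyric: l→m is +1, y→a is +2, r→u is +3, i→m is +4 — the shift increases by 1 each position. Letter i (0-indexed) is shifted by i+1, so successive shifts are 1, 2, 3, ….
For column: c+1=d, o+2=q, l+3=o, u+4=y, m+5=r, n+6=t.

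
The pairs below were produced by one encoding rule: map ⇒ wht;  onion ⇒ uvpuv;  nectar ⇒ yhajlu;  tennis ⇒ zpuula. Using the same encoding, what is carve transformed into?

lcyhj

The output letters match the input read backwards, each shifted +7: map reversed is pam. Read the word backwards and shift each letter +7.
For carve: reverse → evrac; then shift: e+7=l, v+7=c, r+7=y, a+7=h, c+7=j.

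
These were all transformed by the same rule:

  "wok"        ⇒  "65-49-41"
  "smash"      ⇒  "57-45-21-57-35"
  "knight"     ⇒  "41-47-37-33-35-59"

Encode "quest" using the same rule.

w(#23)→65 and o(#15)→49: differences scale by 2, so n = 2·pos + 19. Each letter becomes 2×(its alphabet position, a=1..z=26) + 19.
On quest: q=17→53, u=21→61, e=5→29, s=19→57, t=20→59.

53-61-29-57-59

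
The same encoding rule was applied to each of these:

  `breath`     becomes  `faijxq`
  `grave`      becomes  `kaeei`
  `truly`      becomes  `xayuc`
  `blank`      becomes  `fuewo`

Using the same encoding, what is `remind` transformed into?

vnqrrm

Shifts by position in breath: pos 0: b→f (+4), pos 1: r→a (+9), pos 2: e→i (+4), pos 3: a→j (+9) — repeating every 2. The shifts repeat in a cycle of length 2: positions 0,1,… shift by +4, +9, then the pattern repeats.
Applying it to remind: r+4=v, e+9=n, m+4=q, i+9=r, n+4=r, d+9=m.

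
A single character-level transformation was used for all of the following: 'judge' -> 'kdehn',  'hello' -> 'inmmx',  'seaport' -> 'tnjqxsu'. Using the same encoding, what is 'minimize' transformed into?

nrornran

The shift depends on letter class: consonant j→k is +1, but vowel u→d is +9. Two shifts are in play — +9 for a/e/i/o/u, +1 for every other letter.
On minimize: m(cons)+1=n, i(vowel)+9=r, n(cons)+1=o, i(vowel)+9=r, m(cons)+1=n, i(vowel)+9=r, z(cons)+1=a, e(vowel)+9=n.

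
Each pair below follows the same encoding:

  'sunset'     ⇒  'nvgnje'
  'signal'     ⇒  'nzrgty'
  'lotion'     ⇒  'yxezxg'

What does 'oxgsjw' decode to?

This is an affine cipher: with a=0,…,z=25, each position x becomes (17x+19) mod 26.
Reversing it on oxgsjw: o(14)→23·(14−19)≡15=p; x(23)→23·(23−19)≡14=o; g(6)→23·(6−19)≡13=n; s(18)→23·(18−19)≡3=d; j(9)→23·(9−19)≡4=e; w(22)→23·(22−19)≡17=r (all mod 26).

ponder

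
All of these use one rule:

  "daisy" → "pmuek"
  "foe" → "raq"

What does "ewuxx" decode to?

It's a constant shift of +12 (ROT12).
Undoing it on ewuxx: e−12=s, w−12=k, u−12=i, x−12=l, x−12=l.

skill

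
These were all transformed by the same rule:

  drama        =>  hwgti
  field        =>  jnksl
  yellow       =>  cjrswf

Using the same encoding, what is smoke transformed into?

wrurm

In drama: d→h is +4, r→w is +5, a→g is +6, m→t is +7 — the shift increases by 1 each position. Each letter shifts forward by (position + 4), i.e. 4, 5, 6, … — the shift grows by one for each successive letter.
On smoke: s+4=w, m+5=r, o+6=u, k+7=r, e+8=m.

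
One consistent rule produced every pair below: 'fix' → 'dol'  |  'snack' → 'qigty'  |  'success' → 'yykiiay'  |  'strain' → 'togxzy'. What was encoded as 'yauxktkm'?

Read the word backwards and shift each letter +6.
Decoding yauxktkm: shift back: y−6=s, a−6=u, u−6=o, x−6=r, k−6=e, t−6=n, k−6=e, m−6=g → suoreneg; then reverse → generous.

generous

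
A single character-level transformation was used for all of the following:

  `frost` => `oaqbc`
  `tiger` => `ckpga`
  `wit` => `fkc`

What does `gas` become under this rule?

The shift depends on letter class: consonant f→o is +9, but vowel o→q is +2. Two shifts are in play — +2 for a/e/i/o/u, +9 for every other letter.
On gas: g(cons)+9=p, a(vowel)+2=c, s(cons)+9=b.

pcb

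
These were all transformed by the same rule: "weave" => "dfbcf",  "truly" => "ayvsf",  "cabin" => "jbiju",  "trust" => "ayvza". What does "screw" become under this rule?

zjyfd

The rule splits by letter class: vowels +1, consonants +7.
Applying it to screw: s(cons)+7=z, c(cons)+7=j, r(cons)+7=y, e(vowel)+1=f, w(cons)+7=d.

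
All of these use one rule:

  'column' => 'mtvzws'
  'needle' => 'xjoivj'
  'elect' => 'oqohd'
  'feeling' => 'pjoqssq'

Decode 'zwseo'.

Shifts by position in column: pos 0: c→m (+10), pos 1: o→t (+5), pos 2: l→v (+10), pos 3: u→z (+5) — repeating every 2. It's a Vigenère-style cipher with numeric key [10,5]: position i shifts by key[i mod 2].
Reversing it on zwseo: z−10=p, w−5=r, s−10=i, e−5=z, o−10=e.

prize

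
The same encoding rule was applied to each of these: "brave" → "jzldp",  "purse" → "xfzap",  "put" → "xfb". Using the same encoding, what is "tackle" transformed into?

The shift depends on letter class: consonant b→j is +8, but vowel a→l is +11. Two shifts are in play — +11 for a/e/i/o/u, +8 for every other letter.
Applying it to tackle: t(cons)+8=b, a(vowel)+11=l, c(cons)+8=k, k(cons)+8=s, l(cons)+8=t, e(vowel)+11=p.

blkstp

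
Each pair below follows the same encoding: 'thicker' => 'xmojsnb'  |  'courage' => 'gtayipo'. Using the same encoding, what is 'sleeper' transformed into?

wqklxnb

Letter i (0-indexed) is shifted by i+4, so successive shifts are 4, 5, 6, ….
Applying it to sleeper: s+4=w, l+5=q, e+6=k, e+7=l, p+8=x, e+9=n, r+10=b.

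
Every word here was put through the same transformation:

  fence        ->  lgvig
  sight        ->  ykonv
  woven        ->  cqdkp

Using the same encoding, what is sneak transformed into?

ypmgm

The shifts repeat in a cycle of length 3: positions 0,1,… shift by +6, +2, +8, then the pattern repeats.
Applying it to sneak: s+6=y, n+2=p, e+8=m, a+6=g, k+2=m.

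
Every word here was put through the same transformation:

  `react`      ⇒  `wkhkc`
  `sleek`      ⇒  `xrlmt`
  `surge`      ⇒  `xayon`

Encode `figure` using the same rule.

koncao

In react: r→w is +5, e→k is +6, a→h is +7, c→k is +8 — the shift increases by 1 each position. Each letter shifts forward by (position + 5), i.e. 5, 6, 7, … — the shift grows by one for each successive letter.
On figure: f+5=k, i+6=o, g+7=n, u+8=c, r+9=a, e+10=o.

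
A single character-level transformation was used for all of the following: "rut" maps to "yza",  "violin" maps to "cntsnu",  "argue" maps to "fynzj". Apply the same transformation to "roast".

ytfza

The shift depends on letter class: consonant r→y is +7, but vowel u→z is +5. Vowels shift forward by 5 and consonants shift forward by 7.
Applying it to roast: r(cons)+7=y, o(vowel)+5=t, a(vowel)+5=f, s(cons)+7=z, t(cons)+7=a.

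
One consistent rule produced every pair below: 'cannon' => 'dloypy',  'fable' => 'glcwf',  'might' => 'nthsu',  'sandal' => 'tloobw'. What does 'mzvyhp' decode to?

Shifts by position in cannon: pos 0: c→d (+1), pos 1: a→l (+11), pos 2: n→o (+1), pos 3: n→y (+11) — repeating every 2. The shifts repeat in a cycle of length 2: positions 0,1,… shift by +1, +11, then the pattern repeats.
Decoding mzvyhp: m−1=l, z−11=o, v−1=u, y−11=n, h−1=g, p−11=e.

lounge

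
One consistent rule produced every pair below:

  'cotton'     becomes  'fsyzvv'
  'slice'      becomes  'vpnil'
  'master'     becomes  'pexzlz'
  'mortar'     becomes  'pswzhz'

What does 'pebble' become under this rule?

In cotton: c→f is +3, o→s is +4, t→y is +5, t→z is +6 — the shift increases by 1 each position. Each letter shifts forward by (position + 3), i.e. 3, 4, 5, … — the shift grows by one for each successive letter.
On pebble: p+3=s, e+4=i, b+5=g, b+6=h, l+7=s, e+8=m.

sighsm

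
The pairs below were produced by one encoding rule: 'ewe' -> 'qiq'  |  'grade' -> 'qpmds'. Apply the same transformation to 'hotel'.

xqfat

Two steps: reverse the string, then apply a Caesar shift of +12.
On hotel: reverse → letoh; then shift: l+12=x, e+12=q, t+12=f, o+12=a, h+12=t.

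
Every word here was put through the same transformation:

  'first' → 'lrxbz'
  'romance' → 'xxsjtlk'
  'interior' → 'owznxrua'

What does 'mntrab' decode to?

genius

The shifts repeat in a cycle of length 2: positions 0,1,… shift by +6, +9, then the pattern repeats.
Decoding mntrab: m−6=g, n−9=e, t−6=n, r−9=i, a−6=u, b−9=s.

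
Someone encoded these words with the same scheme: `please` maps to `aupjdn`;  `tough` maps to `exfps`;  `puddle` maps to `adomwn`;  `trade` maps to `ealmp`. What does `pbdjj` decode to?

Shifts by position in please: pos 0: p→a (+11), pos 1: l→u (+9), pos 2: e→p (+11), pos 3: a→j (+9) — repeating every 2. A repeating key of period 2 is used — shifts +11, +9 over and over.
Decoding pbdjj: p−11=e, b−9=s, d−11=s, j−9=a, j−11=y.

essay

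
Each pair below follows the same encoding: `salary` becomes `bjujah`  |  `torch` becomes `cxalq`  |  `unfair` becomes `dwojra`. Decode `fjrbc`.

waist

Compare letters: s→b is +9, a→j is +9, l→u is +9 — a constant shift. It's a constant shift of +9 (ROT9).
Decoding fjrbc: f−9=w, j−9=a, r−9=i, b−9=s, c−9=t.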